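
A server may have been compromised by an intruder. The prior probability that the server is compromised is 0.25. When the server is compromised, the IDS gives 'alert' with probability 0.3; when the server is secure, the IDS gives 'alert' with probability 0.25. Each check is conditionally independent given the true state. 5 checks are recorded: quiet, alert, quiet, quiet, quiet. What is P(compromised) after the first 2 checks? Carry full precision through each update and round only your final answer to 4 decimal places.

Apply Bayes' rule sequentially, carrying P(compromised) forward.
After 'quiet': P(compromised) = 0.7·0.2500 / (0.7·0.2500 + 0.75·0.7500) ≈ 0.2373
After 'alert': P(compromised) = 0.3·0.2373 / (0.3·0.2373 + 0.25·0.7627) ≈ 0.2718

0.2718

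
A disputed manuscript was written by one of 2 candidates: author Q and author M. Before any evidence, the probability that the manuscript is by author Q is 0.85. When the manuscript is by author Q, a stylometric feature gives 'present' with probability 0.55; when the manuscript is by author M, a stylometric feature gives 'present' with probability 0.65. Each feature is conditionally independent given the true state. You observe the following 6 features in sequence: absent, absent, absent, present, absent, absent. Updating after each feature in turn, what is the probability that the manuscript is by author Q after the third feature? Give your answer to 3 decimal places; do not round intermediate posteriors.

0.923

After 'absent': P(author Q) = 0.45·0.8500 / (0.45·0.8500 + 0.35·0.1500) ≈ 0.8793
After 'absent': P(author Q) = 0.45·0.8793 / (0.45·0.8793 + 0.35·0.1207) ≈ 0.9035
After 'absent': P(author Q) = 0.45·0.9035 / (0.45·0.9035 + 0.35·0.0965) ≈ 0.9233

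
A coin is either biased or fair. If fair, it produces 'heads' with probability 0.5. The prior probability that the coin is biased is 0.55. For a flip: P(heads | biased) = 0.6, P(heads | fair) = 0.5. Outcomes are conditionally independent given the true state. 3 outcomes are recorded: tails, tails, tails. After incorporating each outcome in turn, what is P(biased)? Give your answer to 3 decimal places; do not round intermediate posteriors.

0.385

Each posterior becomes the prior for the next update.
After 'tails': P(biased) = 0.4·0.5500 / (0.4·0.5500 + 0.5·0.4500) ≈ 0.4944
After 'tails': P(biased) = 0.4·0.4944 / (0.4·0.4944 + 0.5·0.5056) ≈ 0.4389
After 'tails': P(biased) = 0.4·0.4389 / (0.4·0.4389 + 0.5·0.5611) ≈ 0.3849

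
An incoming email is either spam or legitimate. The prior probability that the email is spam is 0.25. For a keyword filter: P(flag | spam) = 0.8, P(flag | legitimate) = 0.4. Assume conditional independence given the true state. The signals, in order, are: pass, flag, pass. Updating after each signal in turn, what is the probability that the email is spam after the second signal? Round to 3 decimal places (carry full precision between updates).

After 'pass': P(spam) = 0.2·0.2500 / (0.2·0.2500 + 0.6·0.7500) ≈ 0.1000
After 'flag': P(spam) = 0.8·0.1000 / (0.8·0.1000 + 0.4·0.9000) ≈ 0.1818

0.182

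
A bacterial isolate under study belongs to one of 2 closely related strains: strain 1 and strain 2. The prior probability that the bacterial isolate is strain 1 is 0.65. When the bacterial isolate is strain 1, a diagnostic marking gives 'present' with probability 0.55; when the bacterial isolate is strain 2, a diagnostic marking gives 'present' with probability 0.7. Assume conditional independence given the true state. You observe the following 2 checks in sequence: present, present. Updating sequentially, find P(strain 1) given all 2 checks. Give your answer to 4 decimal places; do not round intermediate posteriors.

After 'present': P(strain 1) = 0.55·0.6500 / (0.55·0.6500 + 0.7·0.3500) ≈ 0.5934
After 'present': P(strain 1) = 0.55·0.5934 / (0.55·0.5934 + 0.7·0.4066) ≈ 0.5341

0.5341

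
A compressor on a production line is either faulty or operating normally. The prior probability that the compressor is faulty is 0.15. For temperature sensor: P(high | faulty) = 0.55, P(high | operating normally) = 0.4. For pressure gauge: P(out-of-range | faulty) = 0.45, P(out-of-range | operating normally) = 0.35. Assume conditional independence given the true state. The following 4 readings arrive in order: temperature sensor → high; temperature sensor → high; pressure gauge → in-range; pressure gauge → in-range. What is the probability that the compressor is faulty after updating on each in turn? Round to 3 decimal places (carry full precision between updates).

0.193

After temperature sensor='high': P(faulty) = 0.55·0.1500 / (0.55·0.1500 + 0.4·0.8500) ≈ 0.1953
After temperature sensor='high': P(faulty) = 0.55·0.1953 / (0.55·0.1953 + 0.4·0.8047) ≈ 0.2502
After pressure gauge='in-range': P(faulty) = 0.55·0.2502 / (0.55·0.2502 + 0.65·0.7498) ≈ 0.2202
After pressure gauge='in-range': P(faulty) = 0.55·0.2202 / (0.55·0.2202 + 0.65·0.7798) ≈ 0.1928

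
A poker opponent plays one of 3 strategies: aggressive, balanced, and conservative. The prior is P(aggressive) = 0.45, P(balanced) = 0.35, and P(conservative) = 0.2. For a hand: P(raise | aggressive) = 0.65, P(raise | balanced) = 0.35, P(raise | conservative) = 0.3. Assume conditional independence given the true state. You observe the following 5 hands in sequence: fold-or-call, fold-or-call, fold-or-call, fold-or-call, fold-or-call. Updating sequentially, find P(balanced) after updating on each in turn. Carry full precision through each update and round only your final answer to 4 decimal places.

0.5302

Apply Bayes' rule sequentially, carrying P(balanced) forward.
After 'fold-or-call': normaliser = 0.35·0.4500 + 0.65·0.3500 + 0.7·0.2000; P(aggressive) ≈ 0.3000, P(balanced) ≈ 0.4333, P(conservative) ≈ 0.2667
After 'fold-or-call': normaliser = 0.35·0.3000 + 0.65·0.4333 + 0.7·0.2667; P(aggressive) ≈ 0.1831, P(balanced) ≈ 0.4913, P(conservative) ≈ 0.3256
After 'fold-or-call': normaliser = 0.35·0.1831 + 0.65·0.4913 + 0.7·0.3256; P(aggressive) ≈ 0.1049, P(balanced) ≈ 0.5223, P(conservative) ≈ 0.3728
After 'fold-or-call': normaliser = 0.35·0.1049 + 0.65·0.5223 + 0.7·0.3728; P(aggressive) ≈ 0.0576, P(balanced) ≈ 0.5329, P(conservative) ≈ 0.4096
After 'fold-or-call': normaliser = 0.35·0.0576 + 0.65·0.5329 + 0.7·0.4096; P(aggressive) ≈ 0.0309, P(balanced) ≈ 0.5302, P(conservative) ≈ 0.4389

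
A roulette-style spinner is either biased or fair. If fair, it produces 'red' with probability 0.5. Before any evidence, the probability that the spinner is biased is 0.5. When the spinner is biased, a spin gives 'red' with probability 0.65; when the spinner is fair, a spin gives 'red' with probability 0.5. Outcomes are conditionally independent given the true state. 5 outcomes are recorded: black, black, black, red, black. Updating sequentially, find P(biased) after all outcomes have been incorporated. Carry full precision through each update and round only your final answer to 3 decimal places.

After 'black': P(biased) = 0.35·0.5000 / (0.35·0.5000 + 0.5·0.5000) ≈ 0.4118
After 'black': P(biased) = 0.35·0.4118 / (0.35·0.4118 + 0.5·0.5882) ≈ 0.3289
After 'black': P(biased) = 0.35·0.3289 / (0.35·0.3289 + 0.5·0.6711) ≈ 0.2554
After 'red': P(biased) = 0.65·0.2554 / (0.65·0.2554 + 0.5·0.7446) ≈ 0.3084
After 'black': P(biased) = 0.35·0.3084 / (0.35·0.3084 + 0.5·0.6916) ≈ 0.2379

0.238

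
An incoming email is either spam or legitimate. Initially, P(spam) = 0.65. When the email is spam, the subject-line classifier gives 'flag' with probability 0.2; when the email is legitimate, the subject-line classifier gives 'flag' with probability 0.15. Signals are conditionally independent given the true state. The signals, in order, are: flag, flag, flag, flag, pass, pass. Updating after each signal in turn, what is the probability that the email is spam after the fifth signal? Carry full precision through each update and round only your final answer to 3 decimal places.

0.847

After 'flag': P(spam) = 0.2·0.6500 / (0.2·0.6500 + 0.15·0.3500) ≈ 0.7123
After 'flag': P(spam) = 0.2·0.7123 / (0.2·0.7123 + 0.15·0.2877) ≈ 0.7675
After 'flag': P(spam) = 0.2·0.7675 / (0.2·0.7675 + 0.15·0.2325) ≈ 0.8149
After 'flag': P(spam) = 0.2·0.8149 / (0.2·0.8149 + 0.15·0.1851) ≈ 0.8544
After 'pass': P(spam) = 0.8·0.8544 / (0.8·0.8544 + 0.85·0.1456) ≈ 0.8467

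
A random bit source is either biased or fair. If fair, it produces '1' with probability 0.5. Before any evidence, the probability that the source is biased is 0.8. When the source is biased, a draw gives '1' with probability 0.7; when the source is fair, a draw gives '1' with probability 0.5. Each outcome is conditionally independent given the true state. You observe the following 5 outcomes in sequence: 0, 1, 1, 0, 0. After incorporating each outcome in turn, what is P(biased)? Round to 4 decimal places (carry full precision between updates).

0.6287

Apply Bayes' rule sequentially, carrying P(biased) forward.
After '0': P(biased) = 0.3·0.8000 / (0.3·0.8000 + 0.5·0.2000) ≈ 0.7059
After '1': P(biased) = 0.7·0.7059 / (0.7·0.7059 + 0.5·0.2941) ≈ 0.7706
After '1': P(biased) = 0.7·0.7706 / (0.7·0.7706 + 0.5·0.2294) ≈ 0.8247
After '0': P(biased) = 0.3·0.8247 / (0.3·0.8247 + 0.5·0.1753) ≈ 0.7384
After '0': P(biased) = 0.3·0.7384 / (0.3·0.7384 + 0.5·0.2616) ≈ 0.6287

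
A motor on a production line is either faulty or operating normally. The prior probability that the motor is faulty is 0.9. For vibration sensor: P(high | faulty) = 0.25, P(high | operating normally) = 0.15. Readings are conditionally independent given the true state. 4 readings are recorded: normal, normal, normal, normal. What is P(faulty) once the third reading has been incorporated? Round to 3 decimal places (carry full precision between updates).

After 'normal': P(faulty) = 0.75·0.9000 / (0.75·0.9000 + 0.85·0.1000) ≈ 0.8882
After 'normal': P(faulty) = 0.75·0.8882 / (0.75·0.8882 + 0.85·0.1118) ≈ 0.8751
After 'normal': P(faulty) = 0.75·0.8751 / (0.75·0.8751 + 0.85·0.1249) ≈ 0.8608

0.861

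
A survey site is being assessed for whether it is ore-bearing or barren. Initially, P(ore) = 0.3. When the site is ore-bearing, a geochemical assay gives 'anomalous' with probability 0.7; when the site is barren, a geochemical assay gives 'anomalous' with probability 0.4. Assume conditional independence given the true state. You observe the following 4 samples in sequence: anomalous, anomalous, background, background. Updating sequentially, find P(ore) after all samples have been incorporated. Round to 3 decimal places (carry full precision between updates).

0.247

After 'anomalous': P(ore) = 0.7·0.3000 / (0.7·0.3000 + 0.4·0.7000) ≈ 0.4286
After 'anomalous': P(ore) = 0.7·0.4286 / (0.7·0.4286 + 0.4·0.5714) ≈ 0.5676
After 'background': P(ore) = 0.3·0.5676 / (0.3·0.5676 + 0.6·0.4324) ≈ 0.3962
After 'background': P(ore) = 0.3·0.3962 / (0.3·0.3962 + 0.6·0.6038) ≈ 0.2471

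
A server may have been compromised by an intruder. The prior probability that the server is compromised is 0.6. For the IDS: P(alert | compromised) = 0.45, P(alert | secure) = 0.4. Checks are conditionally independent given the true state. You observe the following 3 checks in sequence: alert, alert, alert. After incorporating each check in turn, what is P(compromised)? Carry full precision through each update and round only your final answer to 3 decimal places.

0.681

After 'alert': P(compromised) = 0.45·0.6000 / (0.45·0.6000 + 0.4·0.4000) ≈ 0.6279
After 'alert': P(compromised) = 0.45·0.6279 / (0.45·0.6279 + 0.4·0.3721) ≈ 0.6550
After 'alert': P(compromised) = 0.45·0.6550 / (0.45·0.6550 + 0.4·0.3450) ≈ 0.6811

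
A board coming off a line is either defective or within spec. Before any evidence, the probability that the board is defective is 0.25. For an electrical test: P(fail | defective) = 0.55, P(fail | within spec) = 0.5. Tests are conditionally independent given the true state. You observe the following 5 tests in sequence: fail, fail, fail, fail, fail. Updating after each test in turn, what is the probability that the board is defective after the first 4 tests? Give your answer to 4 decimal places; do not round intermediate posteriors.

After 'fail': P(defective) = 0.55·0.2500 / (0.55·0.2500 + 0.5·0.7500) ≈ 0.2683
After 'fail': P(defective) = 0.55·0.2683 / (0.55·0.2683 + 0.5·0.7317) ≈ 0.2874
After 'fail': P(defective) = 0.55·0.2874 / (0.55·0.2874 + 0.5·0.7126) ≈ 0.3073
After 'fail': P(defective) = 0.55·0.3073 / (0.55·0.3073 + 0.5·0.6927) ≈ 0.3280

0.3280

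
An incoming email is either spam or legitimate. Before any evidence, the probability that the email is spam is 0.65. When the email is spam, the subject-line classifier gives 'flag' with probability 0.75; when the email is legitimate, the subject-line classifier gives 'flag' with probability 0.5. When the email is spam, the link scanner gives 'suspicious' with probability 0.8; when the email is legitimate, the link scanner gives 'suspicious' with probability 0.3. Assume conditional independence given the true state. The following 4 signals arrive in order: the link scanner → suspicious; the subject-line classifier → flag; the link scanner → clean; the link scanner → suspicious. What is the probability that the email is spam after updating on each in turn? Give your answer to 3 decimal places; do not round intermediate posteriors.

0.850

Apply Bayes' rule sequentially, carrying P(spam) forward.
After the link scanner='suspicious': P(spam) = 0.8·0.6500 / (0.8·0.6500 + 0.3·0.3500) ≈ 0.8320
After the subject-line classifier='flag': P(spam) = 0.75·0.8320 / (0.75·0.8320 + 0.5·0.1680) ≈ 0.8814
After the link scanner='clean': P(spam) = 0.2·0.8814 / (0.2·0.8814 + 0.7·0.1186) ≈ 0.6797
After the link scanner='suspicious': P(spam) = 0.8·0.6797 / (0.8·0.6797 + 0.3·0.3203) ≈ 0.8498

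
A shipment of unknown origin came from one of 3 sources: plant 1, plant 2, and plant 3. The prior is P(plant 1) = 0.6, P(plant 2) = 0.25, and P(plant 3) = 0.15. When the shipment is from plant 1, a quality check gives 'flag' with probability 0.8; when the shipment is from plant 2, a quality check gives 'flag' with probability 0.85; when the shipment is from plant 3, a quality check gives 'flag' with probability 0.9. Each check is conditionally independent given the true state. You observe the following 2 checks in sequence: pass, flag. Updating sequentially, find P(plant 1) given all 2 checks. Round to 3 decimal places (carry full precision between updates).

Each posterior becomes the prior for the next update.
After 'pass': normaliser = 0.2·0.6000 + 0.15·0.2500 + 0.1·0.1500; P(plant 1) ≈ 0.6957, P(plant 2) ≈ 0.2174, P(plant 3) ≈ 0.0870
After 'flag': normaliser = 0.8·0.6957 + 0.85·0.2174 + 0.9·0.0870; P(plant 1) ≈ 0.6790, P(plant 2) ≈ 0.2255, P(plant 3) ≈ 0.0955

0.679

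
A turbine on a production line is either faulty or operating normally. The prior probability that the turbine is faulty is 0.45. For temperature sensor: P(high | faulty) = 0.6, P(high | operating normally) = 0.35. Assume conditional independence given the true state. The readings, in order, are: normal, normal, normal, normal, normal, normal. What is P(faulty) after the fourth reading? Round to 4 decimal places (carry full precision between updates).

After 'normal': P(faulty) = 0.4·0.4500 / (0.4·0.4500 + 0.65·0.5500) ≈ 0.3349
After 'normal': P(faulty) = 0.4·0.3349 / (0.4·0.3349 + 0.65·0.6651) ≈ 0.2366
After 'normal': P(faulty) = 0.4·0.2366 / (0.4·0.2366 + 0.65·0.7634) ≈ 0.1601
After 'normal': P(faulty) = 0.4·0.1601 / (0.4·0.1601 + 0.65·0.8399) ≈ 0.1050

0.1050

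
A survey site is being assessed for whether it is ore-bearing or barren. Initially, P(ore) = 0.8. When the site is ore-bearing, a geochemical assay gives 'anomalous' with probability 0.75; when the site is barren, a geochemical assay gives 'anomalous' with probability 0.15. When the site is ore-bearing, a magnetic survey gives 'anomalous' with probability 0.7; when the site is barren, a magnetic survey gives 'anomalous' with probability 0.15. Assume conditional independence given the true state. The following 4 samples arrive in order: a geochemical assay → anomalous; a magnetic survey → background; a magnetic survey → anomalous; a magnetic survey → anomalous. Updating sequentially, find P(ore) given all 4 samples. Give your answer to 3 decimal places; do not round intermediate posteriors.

0.994

After a geochemical assay='anomalous': P(ore) = 0.75·0.8000 / (0.75·0.8000 + 0.15·0.2000) ≈ 0.9524
After a magnetic survey='background': P(ore) = 0.3·0.9524 / (0.3·0.9524 + 0.85·0.0476) ≈ 0.8759
After a magnetic survey='anomalous': P(ore) = 0.7·0.8759 / (0.7·0.8759 + 0.15·0.1241) ≈ 0.9705
After a magnetic survey='anomalous': P(ore) = 0.7·0.9705 / (0.7·0.9705 + 0.15·0.0295) ≈ 0.9935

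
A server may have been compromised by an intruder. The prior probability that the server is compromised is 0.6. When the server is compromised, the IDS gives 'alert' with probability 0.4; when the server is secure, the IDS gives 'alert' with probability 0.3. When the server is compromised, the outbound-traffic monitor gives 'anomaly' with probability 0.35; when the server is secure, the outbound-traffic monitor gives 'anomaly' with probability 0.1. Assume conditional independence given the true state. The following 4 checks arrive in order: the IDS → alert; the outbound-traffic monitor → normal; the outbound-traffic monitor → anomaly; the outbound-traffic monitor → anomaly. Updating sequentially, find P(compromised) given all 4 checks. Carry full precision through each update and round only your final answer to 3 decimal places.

0.947

After the IDS='alert': P(compromised) = 0.4·0.6000 / (0.4·0.6000 + 0.3·0.4000) ≈ 0.6667
After the outbound-traffic monitor='normal': P(compromised) = 0.65·0.6667 / (0.65·0.6667 + 0.9·0.3333) ≈ 0.5909
After the outbound-traffic monitor='anomaly': P(compromised) = 0.35·0.5909 / (0.35·0.5909 + 0.1·0.4091) ≈ 0.8349
After the outbound-traffic monitor='anomaly': P(compromised) = 0.35·0.8349 / (0.35·0.8349 + 0.1·0.1651) ≈ 0.9465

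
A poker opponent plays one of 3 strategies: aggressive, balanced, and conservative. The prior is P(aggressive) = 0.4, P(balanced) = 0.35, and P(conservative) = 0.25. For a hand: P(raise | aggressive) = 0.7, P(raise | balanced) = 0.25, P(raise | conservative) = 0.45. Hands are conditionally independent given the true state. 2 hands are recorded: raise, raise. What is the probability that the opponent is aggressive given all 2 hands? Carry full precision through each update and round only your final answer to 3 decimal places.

0.730

After 'raise': normaliser = 0.7·0.4000 + 0.25·0.3500 + 0.45·0.2500; P(aggressive) ≈ 0.5833, P(balanced) ≈ 0.1823, P(conservative) ≈ 0.2344
After 'raise': normaliser = 0.7·0.5833 + 0.25·0.1823 + 0.45·0.2344; P(aggressive) ≈ 0.7300, P(balanced) ≈ 0.0815, P(conservative) ≈ 0.1885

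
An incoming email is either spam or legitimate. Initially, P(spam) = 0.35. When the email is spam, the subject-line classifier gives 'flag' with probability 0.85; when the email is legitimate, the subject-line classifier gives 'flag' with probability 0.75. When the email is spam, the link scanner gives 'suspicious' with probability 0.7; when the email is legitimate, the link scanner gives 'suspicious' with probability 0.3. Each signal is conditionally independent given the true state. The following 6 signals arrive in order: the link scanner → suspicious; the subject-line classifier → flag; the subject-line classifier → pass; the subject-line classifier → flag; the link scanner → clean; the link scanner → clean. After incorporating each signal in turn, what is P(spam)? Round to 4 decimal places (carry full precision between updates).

After the link scanner='suspicious': P(spam) = 0.7·0.3500 / (0.7·0.3500 + 0.3·0.6500) ≈ 0.5568
After the subject-line classifier='flag': P(spam) = 0.85·0.5568 / (0.85·0.5568 + 0.75·0.4432) ≈ 0.5874
After the subject-line classifier='pass': P(spam) = 0.15·0.5874 / (0.15·0.5874 + 0.25·0.4126) ≈ 0.4607
After the subject-line classifier='flag': P(spam) = 0.85·0.4607 / (0.85·0.4607 + 0.75·0.5393) ≈ 0.4919
After the link scanner='clean': P(spam) = 0.3·0.4919 / (0.3·0.4919 + 0.7·0.5081) ≈ 0.2933
After the link scanner='clean': P(spam) = 0.3·0.2933 / (0.3·0.2933 + 0.7·0.7067) ≈ 0.1510

0.1510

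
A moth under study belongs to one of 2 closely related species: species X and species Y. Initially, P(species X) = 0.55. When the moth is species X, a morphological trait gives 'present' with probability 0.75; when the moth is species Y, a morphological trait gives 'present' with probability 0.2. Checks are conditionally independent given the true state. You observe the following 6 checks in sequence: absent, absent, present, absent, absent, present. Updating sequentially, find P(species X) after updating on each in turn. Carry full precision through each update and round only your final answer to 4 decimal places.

Apply Bayes' rule sequentially, carrying P(species X) forward.
After 'absent': P(species X) = 0.25·0.5500 / (0.25·0.5500 + 0.8·0.4500) ≈ 0.2764
After 'absent': P(species X) = 0.25·0.2764 / (0.25·0.2764 + 0.8·0.7236) ≈ 0.1066
After 'present': P(species X) = 0.75·0.1066 / (0.75·0.1066 + 0.2·0.8934) ≈ 0.3092
After 'absent': P(species X) = 0.25·0.3092 / (0.25·0.3092 + 0.8·0.6908) ≈ 0.1227
After 'absent': P(species X) = 0.25·0.1227 / (0.25·0.1227 + 0.8·0.8773) ≈ 0.0419
After 'present': P(species X) = 0.75·0.0419 / (0.75·0.0419 + 0.2·0.9581) ≈ 0.1408

0.1408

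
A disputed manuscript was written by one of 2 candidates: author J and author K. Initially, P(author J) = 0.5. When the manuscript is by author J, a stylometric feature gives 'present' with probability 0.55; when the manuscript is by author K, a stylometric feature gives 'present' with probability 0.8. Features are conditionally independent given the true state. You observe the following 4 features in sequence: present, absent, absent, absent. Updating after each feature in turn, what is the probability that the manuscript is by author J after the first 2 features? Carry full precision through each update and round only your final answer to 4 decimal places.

Each posterior becomes the prior for the next update.
After 'present': P(author J) = 0.55·0.5000 / (0.55·0.5000 + 0.8·0.5000) ≈ 0.4074
After 'absent': P(author J) = 0.45·0.4074 / (0.45·0.4074 + 0.2·0.5926) ≈ 0.6074

0.6074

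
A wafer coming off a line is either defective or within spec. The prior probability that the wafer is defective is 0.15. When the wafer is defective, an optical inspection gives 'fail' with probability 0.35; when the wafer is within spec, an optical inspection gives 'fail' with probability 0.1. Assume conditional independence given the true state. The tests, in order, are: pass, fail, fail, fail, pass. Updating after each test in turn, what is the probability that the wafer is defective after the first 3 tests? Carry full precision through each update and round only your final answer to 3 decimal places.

Apply Bayes' rule sequentially, carrying P(defective) forward.
After 'pass': P(defective) = 0.65·0.1500 / (0.65·0.1500 + 0.9·0.8500) ≈ 0.1130
After 'fail': P(defective) = 0.35·0.1130 / (0.35·0.1130 + 0.1·0.8870) ≈ 0.3085
After 'fail': P(defective) = 0.35·0.3085 / (0.35·0.3085 + 0.1·0.6915) ≈ 0.6096

0.610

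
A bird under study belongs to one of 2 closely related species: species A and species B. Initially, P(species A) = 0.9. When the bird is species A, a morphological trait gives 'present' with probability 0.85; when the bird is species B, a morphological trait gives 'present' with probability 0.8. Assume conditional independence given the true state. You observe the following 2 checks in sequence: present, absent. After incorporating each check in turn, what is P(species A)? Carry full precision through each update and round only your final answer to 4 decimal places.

Each posterior becomes the prior for the next update.
After 'present': P(species A) = 0.85·0.9000 / (0.85·0.9000 + 0.8·0.1000) ≈ 0.9053
After 'absent': P(species A) = 0.15·0.9053 / (0.15·0.9053 + 0.2·0.0947) ≈ 0.8776

0.8776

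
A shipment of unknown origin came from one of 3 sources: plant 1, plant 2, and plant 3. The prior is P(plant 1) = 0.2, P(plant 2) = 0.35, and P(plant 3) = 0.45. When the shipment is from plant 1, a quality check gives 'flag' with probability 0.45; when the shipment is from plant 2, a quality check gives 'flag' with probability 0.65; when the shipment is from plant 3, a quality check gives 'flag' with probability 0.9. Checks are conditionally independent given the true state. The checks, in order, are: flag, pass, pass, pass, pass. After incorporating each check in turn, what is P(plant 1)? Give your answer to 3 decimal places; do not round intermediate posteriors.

0.704

Apply Bayes' rule sequentially, carrying P(plant 1) forward.
After 'flag': normaliser = 0.45·0.2000 + 0.65·0.3500 + 0.9·0.4500; P(plant 1) ≈ 0.1246, P(plant 2) ≈ 0.3149, P(plant 3) ≈ 0.5606
After 'pass': normaliser = 0.55·0.1246 + 0.35·0.3149 + 0.1·0.5606; P(plant 1) ≈ 0.2918, P(plant 2) ≈ 0.4694, P(plant 3) ≈ 0.2388
After 'pass': normaliser = 0.55·0.2918 + 0.35·0.4694 + 0.1·0.2388; P(plant 1) ≈ 0.4603, P(plant 2) ≈ 0.4712, P(plant 3) ≈ 0.0685
After 'pass': normaliser = 0.55·0.4603 + 0.35·0.4712 + 0.1·0.0685; P(plant 1) ≈ 0.5958, P(plant 2) ≈ 0.3881, P(plant 3) ≈ 0.0161
After 'pass': normaliser = 0.55·0.5958 + 0.35·0.3881 + 0.1·0.0161; P(plant 1) ≈ 0.7045, P(plant 2) ≈ 0.2920, P(plant 3) ≈ 0.0035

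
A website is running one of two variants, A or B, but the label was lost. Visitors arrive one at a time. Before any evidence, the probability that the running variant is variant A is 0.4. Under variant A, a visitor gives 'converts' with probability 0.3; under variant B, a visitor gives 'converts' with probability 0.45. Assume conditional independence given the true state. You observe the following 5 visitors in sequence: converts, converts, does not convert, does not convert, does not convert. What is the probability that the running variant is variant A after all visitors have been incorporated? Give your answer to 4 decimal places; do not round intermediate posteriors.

0.3792

After 'converts': P(A) = 0.3·0.4000 / (0.3·0.4000 + 0.45·0.6000) ≈ 0.3077
After 'converts': P(A) = 0.3·0.3077 / (0.3·0.3077 + 0.45·0.6923) ≈ 0.2286
After 'does not convert': P(A) = 0.7·0.2286 / (0.7·0.2286 + 0.55·0.7714) ≈ 0.2738
After 'does not convert': P(A) = 0.7·0.2738 / (0.7·0.2738 + 0.55·0.7262) ≈ 0.3243
After 'does not convert': P(A) = 0.7·0.3243 / (0.7·0.3243 + 0.55·0.6757) ≈ 0.3792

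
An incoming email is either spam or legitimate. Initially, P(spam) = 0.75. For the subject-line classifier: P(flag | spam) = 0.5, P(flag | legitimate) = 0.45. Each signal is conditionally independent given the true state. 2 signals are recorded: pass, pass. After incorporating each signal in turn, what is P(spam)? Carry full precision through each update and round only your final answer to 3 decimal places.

After 'pass': P(spam) = 0.5·0.7500 / (0.5·0.7500 + 0.55·0.2500) ≈ 0.7317
After 'pass': P(spam) = 0.5·0.7317 / (0.5·0.7317 + 0.55·0.2683) ≈ 0.7126

0.713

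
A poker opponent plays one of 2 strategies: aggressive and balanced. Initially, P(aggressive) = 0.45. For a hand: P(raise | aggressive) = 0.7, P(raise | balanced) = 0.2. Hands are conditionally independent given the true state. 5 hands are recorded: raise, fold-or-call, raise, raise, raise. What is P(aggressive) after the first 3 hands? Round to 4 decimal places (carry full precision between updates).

After 'raise': P(aggressive) = 0.7·0.4500 / (0.7·0.4500 + 0.2·0.5500) ≈ 0.7412
After 'fold-or-call': P(aggressive) = 0.3·0.7412 / (0.3·0.7412 + 0.8·0.2588) ≈ 0.5178
After 'raise': P(aggressive) = 0.7·0.5178 / (0.7·0.5178 + 0.2·0.4822) ≈ 0.7899

0.7899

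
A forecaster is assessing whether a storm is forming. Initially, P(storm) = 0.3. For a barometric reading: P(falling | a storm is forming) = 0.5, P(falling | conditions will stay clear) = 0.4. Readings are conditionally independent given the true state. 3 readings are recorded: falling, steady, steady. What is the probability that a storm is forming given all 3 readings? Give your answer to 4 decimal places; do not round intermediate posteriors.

0.2711

After 'falling': P(storm) = 0.5·0.3000 / (0.5·0.3000 + 0.4·0.7000) ≈ 0.3488
After 'steady': P(storm) = 0.5·0.3488 / (0.5·0.3488 + 0.6·0.6512) ≈ 0.3086
After 'steady': P(storm) = 0.5·0.3086 / (0.5·0.3086 + 0.6·0.6914) ≈ 0.2711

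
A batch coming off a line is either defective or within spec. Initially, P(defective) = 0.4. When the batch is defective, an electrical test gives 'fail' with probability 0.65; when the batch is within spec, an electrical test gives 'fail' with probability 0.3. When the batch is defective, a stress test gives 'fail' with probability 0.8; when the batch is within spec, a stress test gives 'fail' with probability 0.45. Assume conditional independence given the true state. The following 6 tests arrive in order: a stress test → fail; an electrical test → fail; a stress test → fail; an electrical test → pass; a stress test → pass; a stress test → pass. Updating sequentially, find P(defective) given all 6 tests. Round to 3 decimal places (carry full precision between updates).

0.232

After a stress test='fail': P(defective) = 0.8·0.4000 / (0.8·0.4000 + 0.45·0.6000) ≈ 0.5424
After an electrical test='fail': P(defective) = 0.65·0.5424 / (0.65·0.5424 + 0.3·0.4576) ≈ 0.7197
After a stress test='fail': P(defective) = 0.8·0.7197 / (0.8·0.7197 + 0.45·0.2803) ≈ 0.8203
After an electrical test='pass': P(defective) = 0.35·0.8203 / (0.35·0.8203 + 0.7·0.1797) ≈ 0.6954
After a stress test='pass': P(defective) = 0.2·0.6954 / (0.2·0.6954 + 0.55·0.3046) ≈ 0.4536
After a stress test='pass': P(defective) = 0.2·0.4536 / (0.2·0.4536 + 0.55·0.5464) ≈ 0.2318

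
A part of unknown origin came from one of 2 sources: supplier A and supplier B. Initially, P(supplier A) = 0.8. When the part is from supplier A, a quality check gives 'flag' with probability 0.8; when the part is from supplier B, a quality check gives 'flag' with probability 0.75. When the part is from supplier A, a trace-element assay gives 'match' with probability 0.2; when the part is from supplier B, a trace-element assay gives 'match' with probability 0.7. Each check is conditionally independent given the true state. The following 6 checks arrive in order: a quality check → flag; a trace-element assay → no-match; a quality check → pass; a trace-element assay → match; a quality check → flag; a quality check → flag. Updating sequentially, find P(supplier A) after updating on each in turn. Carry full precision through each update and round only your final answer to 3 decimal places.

0.747

After a quality check='flag': P(supplier A) = 0.8·0.8000 / (0.8·0.8000 + 0.75·0.2000) ≈ 0.8101
After a trace-element assay='no-match': P(supplier A) = 0.8·0.8101 / (0.8·0.8101 + 0.3·0.1899) ≈ 0.9192
After a quality check='pass': P(supplier A) = 0.2·0.9192 / (0.2·0.9192 + 0.25·0.0808) ≈ 0.9010
After a trace-element assay='match': P(supplier A) = 0.2·0.9010 / (0.2·0.9010 + 0.7·0.0990) ≈ 0.7223
After a quality check='flag': P(supplier A) = 0.8·0.7223 / (0.8·0.7223 + 0.75·0.2777) ≈ 0.7350
After a quality check='flag': P(supplier A) = 0.8·0.7350 / (0.8·0.7350 + 0.75·0.2650) ≈ 0.7474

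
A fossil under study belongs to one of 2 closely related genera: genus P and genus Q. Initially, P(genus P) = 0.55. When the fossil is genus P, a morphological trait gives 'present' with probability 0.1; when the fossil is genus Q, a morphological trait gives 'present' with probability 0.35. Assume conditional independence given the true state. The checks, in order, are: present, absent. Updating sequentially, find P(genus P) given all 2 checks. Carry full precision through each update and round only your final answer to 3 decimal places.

0.326

After 'present': P(genus P) = 0.1·0.5500 / (0.1·0.5500 + 0.35·0.4500) ≈ 0.2588
After 'absent': P(genus P) = 0.9·0.2588 / (0.9·0.2588 + 0.65·0.7412) ≈ 0.3259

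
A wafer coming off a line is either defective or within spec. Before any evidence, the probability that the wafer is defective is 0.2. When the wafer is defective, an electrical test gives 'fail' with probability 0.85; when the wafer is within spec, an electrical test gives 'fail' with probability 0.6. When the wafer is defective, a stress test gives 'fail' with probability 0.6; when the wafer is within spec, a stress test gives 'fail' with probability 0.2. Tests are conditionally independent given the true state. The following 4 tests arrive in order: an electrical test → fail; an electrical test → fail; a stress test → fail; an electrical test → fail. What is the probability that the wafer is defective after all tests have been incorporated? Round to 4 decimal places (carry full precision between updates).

0.6808

After an electrical test='fail': P(defective) = 0.85·0.2000 / (0.85·0.2000 + 0.6·0.8000) ≈ 0.2615
After an electrical test='fail': P(defective) = 0.85·0.2615 / (0.85·0.2615 + 0.6·0.7385) ≈ 0.3341
After a stress test='fail': P(defective) = 0.6·0.3341 / (0.6·0.3341 + 0.2·0.6659) ≈ 0.6008
After an electrical test='fail': P(defective) = 0.85·0.6008 / (0.85·0.6008 + 0.6·0.3992) ≈ 0.6808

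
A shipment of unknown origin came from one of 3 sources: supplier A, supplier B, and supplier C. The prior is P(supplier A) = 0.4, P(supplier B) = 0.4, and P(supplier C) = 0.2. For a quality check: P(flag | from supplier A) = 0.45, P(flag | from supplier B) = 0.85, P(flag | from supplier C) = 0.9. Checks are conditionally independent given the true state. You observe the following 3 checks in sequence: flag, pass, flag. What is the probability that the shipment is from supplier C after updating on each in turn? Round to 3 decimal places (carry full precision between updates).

0.156

After 'flag': normaliser = 0.45·0.4000 + 0.85·0.4000 + 0.9·0.2000; P(supplier A) ≈ 0.2571, P(supplier B) ≈ 0.4857, P(supplier C) ≈ 0.2571
After 'pass': normaliser = 0.55·0.2571 + 0.15·0.4857 + 0.1·0.2571; P(supplier A) ≈ 0.5893, P(supplier B) ≈ 0.3036, P(supplier C) ≈ 0.1071
After 'flag': normaliser = 0.45·0.5893 + 0.85·0.3036 + 0.9·0.1071; P(supplier A) ≈ 0.4280, P(supplier B) ≈ 0.4164, P(supplier C) ≈ 0.1556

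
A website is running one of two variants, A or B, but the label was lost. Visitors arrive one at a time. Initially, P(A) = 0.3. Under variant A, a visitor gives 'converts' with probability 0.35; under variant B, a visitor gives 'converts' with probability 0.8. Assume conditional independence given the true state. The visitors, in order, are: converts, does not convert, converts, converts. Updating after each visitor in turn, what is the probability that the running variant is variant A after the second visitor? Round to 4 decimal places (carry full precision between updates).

After 'converts': P(A) = 0.35·0.3000 / (0.35·0.3000 + 0.8·0.7000) ≈ 0.1579
After 'does not convert': P(A) = 0.65·0.1579 / (0.65·0.1579 + 0.2·0.8421) ≈ 0.3786

0.3786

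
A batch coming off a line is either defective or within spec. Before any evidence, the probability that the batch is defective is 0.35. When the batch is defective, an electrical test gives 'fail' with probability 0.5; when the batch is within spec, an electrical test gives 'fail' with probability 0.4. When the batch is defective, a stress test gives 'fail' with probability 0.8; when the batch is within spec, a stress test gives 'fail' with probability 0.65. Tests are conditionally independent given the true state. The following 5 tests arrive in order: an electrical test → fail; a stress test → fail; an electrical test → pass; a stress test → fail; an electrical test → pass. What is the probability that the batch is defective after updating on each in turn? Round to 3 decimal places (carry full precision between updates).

After an electrical test='fail': P(defective) = 0.5·0.3500 / (0.5·0.3500 + 0.4·0.6500) ≈ 0.4023
After a stress test='fail': P(defective) = 0.8·0.4023 / (0.8·0.4023 + 0.65·0.5977) ≈ 0.4531
After an electrical test='pass': P(defective) = 0.5·0.4531 / (0.5·0.4531 + 0.6·0.5469) ≈ 0.4084
After a stress test='fail': P(defective) = 0.8·0.4084 / (0.8·0.4084 + 0.65·0.5916) ≈ 0.4594
After an electrical test='pass': P(defective) = 0.5·0.4594 / (0.5·0.4594 + 0.6·0.5406) ≈ 0.4145

0.415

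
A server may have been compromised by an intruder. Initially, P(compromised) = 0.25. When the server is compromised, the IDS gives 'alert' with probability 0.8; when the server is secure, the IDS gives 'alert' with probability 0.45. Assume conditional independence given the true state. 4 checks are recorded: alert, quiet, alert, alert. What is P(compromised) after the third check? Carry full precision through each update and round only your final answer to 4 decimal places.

0.2770

After 'alert': P(compromised) = 0.8·0.2500 / (0.8·0.2500 + 0.45·0.7500) ≈ 0.3721
After 'quiet': P(compromised) = 0.2·0.3721 / (0.2·0.3721 + 0.55·0.6279) ≈ 0.1773
After 'alert': P(compromised) = 0.8·0.1773 / (0.8·0.1773 + 0.45·0.8227) ≈ 0.2770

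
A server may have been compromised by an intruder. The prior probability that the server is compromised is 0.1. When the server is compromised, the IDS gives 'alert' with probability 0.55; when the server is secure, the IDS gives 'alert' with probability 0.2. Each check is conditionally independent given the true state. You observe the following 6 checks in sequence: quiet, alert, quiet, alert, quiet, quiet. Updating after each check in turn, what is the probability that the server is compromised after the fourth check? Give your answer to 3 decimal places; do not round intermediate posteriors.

After 'quiet': P(compromised) = 0.45·0.1000 / (0.45·0.1000 + 0.8·0.9000) ≈ 0.0588
After 'alert': P(compromised) = 0.55·0.0588 / (0.55·0.0588 + 0.2·0.9412) ≈ 0.1467
After 'quiet': P(compromised) = 0.45·0.1467 / (0.45·0.1467 + 0.8·0.8533) ≈ 0.0882
After 'alert': P(compromised) = 0.55·0.0882 / (0.55·0.0882 + 0.2·0.9118) ≈ 0.2100

0.210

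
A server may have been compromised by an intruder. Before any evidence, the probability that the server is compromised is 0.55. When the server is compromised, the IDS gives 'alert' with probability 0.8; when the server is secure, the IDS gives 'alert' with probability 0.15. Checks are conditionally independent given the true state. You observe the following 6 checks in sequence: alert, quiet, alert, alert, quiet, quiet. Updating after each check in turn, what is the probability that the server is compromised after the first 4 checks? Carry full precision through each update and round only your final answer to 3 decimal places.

0.978

After 'alert': P(compromised) = 0.8·0.5500 / (0.8·0.5500 + 0.15·0.4500) ≈ 0.8670
After 'quiet': P(compromised) = 0.2·0.8670 / (0.2·0.8670 + 0.85·0.1330) ≈ 0.6053
After 'alert': P(compromised) = 0.8·0.6053 / (0.8·0.6053 + 0.15·0.3947) ≈ 0.8911
After 'alert': P(compromised) = 0.8·0.8911 / (0.8·0.8911 + 0.15·0.1089) ≈ 0.9776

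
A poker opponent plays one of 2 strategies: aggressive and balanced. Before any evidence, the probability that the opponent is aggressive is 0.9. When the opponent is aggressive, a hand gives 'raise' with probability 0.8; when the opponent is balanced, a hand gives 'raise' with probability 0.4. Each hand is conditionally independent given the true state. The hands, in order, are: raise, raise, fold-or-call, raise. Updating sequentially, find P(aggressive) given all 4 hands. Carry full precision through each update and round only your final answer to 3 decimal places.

Each posterior becomes the prior for the next update.
After 'raise': P(aggressive) = 0.8·0.9000 / (0.8·0.9000 + 0.4·0.1000) ≈ 0.9474
After 'raise': P(aggressive) = 0.8·0.9474 / (0.8·0.9474 + 0.4·0.0526) ≈ 0.9730
After 'fold-or-call': P(aggressive) = 0.2·0.9730 / (0.2·0.9730 + 0.6·0.0270) ≈ 0.9231
After 'raise': P(aggressive) = 0.8·0.9231 / (0.8·0.9231 + 0.4·0.0769) ≈ 0.9600

0.960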